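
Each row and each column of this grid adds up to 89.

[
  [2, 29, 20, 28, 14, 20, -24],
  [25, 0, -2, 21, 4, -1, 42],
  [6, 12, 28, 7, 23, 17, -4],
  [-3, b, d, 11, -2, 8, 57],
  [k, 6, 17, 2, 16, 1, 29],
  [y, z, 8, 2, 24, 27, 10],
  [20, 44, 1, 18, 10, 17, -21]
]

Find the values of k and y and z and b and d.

k = 18, y = 21, z = -3, b = 1, d = 17

The known cells in row 5 total 71, leaving 89 − 71 = 18 for the blank.
The known cells in column 1 total 68, leaving 89 − 68 = 21 for the blank.
The known cells in row 6 total 92, leaving 89 − 92 = -3 for the blank.
The known cells in column 2 total 88, leaving 89 − 88 = 1 for the blank.
The known cells in row 4 total 72, leaving 89 − 72 = 17 for the blank.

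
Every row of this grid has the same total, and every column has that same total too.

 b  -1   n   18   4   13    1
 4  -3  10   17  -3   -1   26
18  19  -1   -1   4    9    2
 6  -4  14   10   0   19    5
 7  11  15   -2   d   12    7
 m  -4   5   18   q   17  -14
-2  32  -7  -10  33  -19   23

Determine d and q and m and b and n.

d = 0, q = 12, m = 16, b = 1, n = 14

Rows 2 and 3 both sum to 50, so that's the common total.
The known cells in row 5 total 50, leaving 50 − 50 = 0 for the blank.
The known cells in column 5 total 38, leaving 50 − 38 = 12 for the blank.
The known cells in column 3 total 36, leaving 50 − 36 = 14 for the blank.
The known cells in row 1 total 49, leaving 50 − 49 = 1 for the blank.
The known cells in row 6 total 34, leaving 50 − 34 = 16 for the blank.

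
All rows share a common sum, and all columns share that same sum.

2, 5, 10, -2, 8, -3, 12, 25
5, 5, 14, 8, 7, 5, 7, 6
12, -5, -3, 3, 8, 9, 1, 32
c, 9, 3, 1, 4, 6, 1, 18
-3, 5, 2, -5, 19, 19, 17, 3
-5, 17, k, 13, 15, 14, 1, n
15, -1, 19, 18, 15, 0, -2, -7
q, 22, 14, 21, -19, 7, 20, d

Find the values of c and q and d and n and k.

Rows 1 and 2 both sum to 57, so that's the common total.
Row 4 has 9 + 3 + 1 + 4 + 6 + 1 + 18 = 42; the blank must be 57 − 42 = 15.
Column 1 has 2 + 5 + 12 + 15 − 3 − 5 + 15 = 41; the blank must be 57 − 41 = 16.
Row 8 has 16 + 22 + 14 + 21 − 19 + 7 + 20 = 81; the blank must be 57 − 81 = -24.
Column 8 has 25 + 6 + 32 + 18 + 3 − 7 − 24 = 53; the blank must be 57 − 53 = 4.
Row 6 has -5 + 17 + 13 + 15 + 14 + 1 + 4 = 59; the blank must be 57 − 59 = -2.

c = 15, q = 16, d = -24, n = 4, k = -2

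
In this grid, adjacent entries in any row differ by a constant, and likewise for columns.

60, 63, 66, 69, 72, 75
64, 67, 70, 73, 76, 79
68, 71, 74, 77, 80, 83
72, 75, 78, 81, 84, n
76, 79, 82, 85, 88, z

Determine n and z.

n = 87, z = 91

Along each row the entries change by 3 per step; down each column they change by 4.
Row 4: from 72 at column 1, stepping by 3 to column 6 gives 87.
Row 5: from 76 at column 1, stepping by 3 to column 6 gives 91.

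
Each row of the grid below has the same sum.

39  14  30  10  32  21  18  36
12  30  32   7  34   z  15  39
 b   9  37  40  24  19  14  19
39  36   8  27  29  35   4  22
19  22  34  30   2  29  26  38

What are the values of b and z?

Rows 4 and 5 both add up to 200, so every row sums to 200.
Row 3: 9 + 37 + 40 + 24 + 19 + 14 + 19 = 162, so the missing entry is 200 − 162 = 38.
Row 2: 12 + 30 + 32 + 7 + 34 + 15 + 39 = 169, so the missing entry is 200 − 169 = 31.

b = 38, z = 31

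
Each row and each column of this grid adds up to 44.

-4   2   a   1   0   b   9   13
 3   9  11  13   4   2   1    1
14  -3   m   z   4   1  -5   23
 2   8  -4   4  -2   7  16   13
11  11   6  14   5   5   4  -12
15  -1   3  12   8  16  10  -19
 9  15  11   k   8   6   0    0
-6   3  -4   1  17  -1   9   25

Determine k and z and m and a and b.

The known cells in column 6 total 36, leaving 44 − 36 = 8 for the blank.
The known cells in row 1 total 29, leaving 44 − 29 = 15 for the blank.
The known cells in column 3 total 38, leaving 44 − 38 = 6 for the blank.
The known cells in row 3 total 40, leaving 44 − 40 = 4 for the blank.
The known cells in row 7 total 49, leaving 44 − 49 = -5 for the blank.

k = -5, z = 4, m = 6, a = 15, b = 8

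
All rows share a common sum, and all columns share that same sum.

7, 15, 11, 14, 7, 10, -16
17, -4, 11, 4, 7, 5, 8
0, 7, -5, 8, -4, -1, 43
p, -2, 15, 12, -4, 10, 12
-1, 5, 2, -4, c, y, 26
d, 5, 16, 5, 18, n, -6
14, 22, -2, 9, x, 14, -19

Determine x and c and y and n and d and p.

x = 10, c = 14, y = 6, n = 4, d = 6, p = 5

Rows 1 and 2 both sum to 48, so that's the common total.
Row 7: 14 + 22 − 2 + 9 + 14 − 19 = 38, so its missing entry is 48 − 38 = 10.
Column 5: 7 + 7 − 4 − 4 + 18 + 10 = 34, so its missing entry is 48 − 34 = 14.
Row 4: -2 + 15 + 12 − 4 + 10 + 12 = 43, so its missing entry is 48 − 43 = 5.
Row 5: -1 + 5 + 2 − 4 + 14 + 26 = 42, so its missing entry is 48 − 42 = 6.
Column 6: 10 + 5 − 1 + 10 + 6 + 14 = 44, so its missing entry is 48 − 44 = 4.
Row 6: 5 + 16 + 5 + 18 + 4 − 6 = 42, so its missing entry is 48 − 42 = 6.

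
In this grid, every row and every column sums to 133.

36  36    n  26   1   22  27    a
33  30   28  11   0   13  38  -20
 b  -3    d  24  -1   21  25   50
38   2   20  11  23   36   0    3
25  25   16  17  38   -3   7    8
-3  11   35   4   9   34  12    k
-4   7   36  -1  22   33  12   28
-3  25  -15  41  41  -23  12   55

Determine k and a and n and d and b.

Column 1: 36 + 33 + 38 + 25 − 3 − 4 − 3 = 122, so its missing entry is 133 − 122 = 11.
Row 6: -3 + 11 + 35 + 4 + 9 + 34 + 12 = 102, so its missing entry is 133 − 102 = 31.
Column 8: -20 + 50 + 3 + 8 + 31 + 28 + 55 = 155, so its missing entry is 133 − 155 = -22.
Row 1: 36 + 36 + 26 + 1 + 22 + 27 − 22 = 126, so its missing entry is 133 − 126 = 7.
Row 3: 11 − 3 + 24 − 1 + 21 + 25 + 50 = 127, so its missing entry is 133 − 127 = 6.

k = 31, a = -22, n = 7, d = 6, b = 11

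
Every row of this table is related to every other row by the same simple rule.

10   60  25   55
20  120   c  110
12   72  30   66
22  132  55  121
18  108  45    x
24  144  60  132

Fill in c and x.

Each row is a constant multiple of every other row — this is a multiplication table with the headers hidden.
Row 2 is 20/10 = 2/1 times row 1, so its entry in column 3 is 25 × 2/1 = 50.
Row 5 is 18/10 = 9/5 times row 1, so its entry in column 4 is 55 × 9/5 = 99.

c = 50, x = 99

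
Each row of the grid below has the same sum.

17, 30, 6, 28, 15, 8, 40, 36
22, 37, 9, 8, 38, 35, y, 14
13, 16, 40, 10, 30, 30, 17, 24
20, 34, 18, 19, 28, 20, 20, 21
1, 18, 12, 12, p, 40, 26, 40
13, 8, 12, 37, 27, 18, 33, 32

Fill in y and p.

The complete rows each total 180.
Row 2 is missing 180 − 163 = 17 (since 22 + 37 + 9 + 8 + 38 + 35 + 14 = 163).
Row 5 is missing 180 − 149 = 31 (since 1 + 18 + 12 + 12 + 40 + 26 + 40 = 149).

y = 17, p = 31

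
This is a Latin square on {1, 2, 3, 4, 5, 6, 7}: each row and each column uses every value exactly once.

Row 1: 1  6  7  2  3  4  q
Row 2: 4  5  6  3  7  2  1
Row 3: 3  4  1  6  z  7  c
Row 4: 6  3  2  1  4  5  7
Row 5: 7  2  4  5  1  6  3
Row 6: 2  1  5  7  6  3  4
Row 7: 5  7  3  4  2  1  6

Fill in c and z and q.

Cell (3,5): column 5 already has {1, 2, 3, 4, 6, 7} → 5.
For row 3, column 7: row 3 already has {1, 3, 4, 5, 6, 7}; that leaves 2.
Cell (1,7): row 1 already has {1, 2, 3, 4, 6, 7} → 5.

c = 2, z = 5, q = 5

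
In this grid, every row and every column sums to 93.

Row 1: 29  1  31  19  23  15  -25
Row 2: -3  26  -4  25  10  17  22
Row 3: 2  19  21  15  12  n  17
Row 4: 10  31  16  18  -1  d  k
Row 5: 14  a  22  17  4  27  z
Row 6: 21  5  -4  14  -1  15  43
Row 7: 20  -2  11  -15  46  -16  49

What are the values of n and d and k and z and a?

n = 7, d = 28, k = -9, z = -4, a = 13

Row 3 has 2 + 19 + 21 + 15 + 12 + 17 = 86; the blank must be 93 − 86 = 7.
Column 2 has 1 + 26 + 19 + 31 + 5 − 2 = 80; the blank must be 93 − 80 = 13.
Row 5 has 14 + 13 + 22 + 17 + 4 + 27 = 97; the blank must be 93 − 97 = -4.
Column 7 has -25 + 22 + 17 − 4 + 43 + 49 = 102; the blank must be 93 − 102 = -9.
Row 4 has 10 + 31 + 16 + 18 − 1 − 9 = 65; the blank must be 93 − 65 = 28.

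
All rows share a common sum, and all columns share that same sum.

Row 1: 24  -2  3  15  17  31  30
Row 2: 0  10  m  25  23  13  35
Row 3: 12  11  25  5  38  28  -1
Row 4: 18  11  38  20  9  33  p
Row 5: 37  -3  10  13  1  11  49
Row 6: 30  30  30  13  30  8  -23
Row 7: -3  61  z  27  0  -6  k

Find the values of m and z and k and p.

m = 12, z = 0, k = 39, p = -11

Rows 1 and 3 both sum to 118, so that's the common total.
The known cells in row 2 total 106, leaving 118 − 106 = 12 for the blank.
The known cells in column 3 total 118, leaving 118 − 118 = 0 for the blank.
The known cells in row 7 total 79, leaving 118 − 79 = 39 for the blank.
The known cells in row 4 total 129, leaving 118 − 129 = -11 for the blank.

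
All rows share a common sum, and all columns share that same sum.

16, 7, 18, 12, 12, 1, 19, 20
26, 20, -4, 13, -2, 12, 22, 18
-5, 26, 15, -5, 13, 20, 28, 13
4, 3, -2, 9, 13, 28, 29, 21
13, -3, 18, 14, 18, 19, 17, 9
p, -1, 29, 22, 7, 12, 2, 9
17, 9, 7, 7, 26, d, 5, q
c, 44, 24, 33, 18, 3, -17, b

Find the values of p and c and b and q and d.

Rows 1 and 2 both sum to 105, so that's the common total.
The known cells in column 6 total 95, leaving 105 − 95 = 10 for the blank.
The known cells in row 7 total 81, leaving 105 − 81 = 24 for the blank.
The known cells in column 8 total 114, leaving 105 − 114 = -9 for the blank.
The known cells in row 8 total 96, leaving 105 − 96 = 9 for the blank.
The known cells in row 6 total 80, leaving 105 − 80 = 25 for the blank.

p = 25, c = 9, b = -9, q = 24, d = 10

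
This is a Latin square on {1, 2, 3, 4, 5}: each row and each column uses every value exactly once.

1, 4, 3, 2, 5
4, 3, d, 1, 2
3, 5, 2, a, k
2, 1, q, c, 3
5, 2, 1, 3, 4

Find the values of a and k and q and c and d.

Cell (3,5): column 5 already has {2, 3, 4, 5} → 1.
At (row 2, col 3): row 2 already has {1, 2, 3, 4}, so the value is 5.
At (row 3, col 4): row 3 already has {1, 2, 3, 5}, so the value is 4.
At (row 4, col 4): column 4 already has {1, 2, 3, 4}, so the value is 5.
Cell (4,3): row 4 already has {1, 2, 3, 5} → 4.

a = 4, k = 1, q = 4, c = 5, d = 5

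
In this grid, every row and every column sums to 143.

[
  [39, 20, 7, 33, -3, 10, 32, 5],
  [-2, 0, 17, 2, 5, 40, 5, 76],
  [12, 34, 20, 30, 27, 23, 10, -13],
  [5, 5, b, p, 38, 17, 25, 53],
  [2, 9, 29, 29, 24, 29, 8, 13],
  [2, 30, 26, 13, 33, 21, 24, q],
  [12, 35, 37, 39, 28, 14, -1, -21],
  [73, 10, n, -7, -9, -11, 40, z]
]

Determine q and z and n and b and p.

Row 6 has 2 + 30 + 26 + 13 + 33 + 21 + 24 = 149; the blank must be 143 − 149 = -6.
Column 8 has 5 + 76 − 13 + 53 + 13 − 6 − 21 = 107; the blank must be 143 − 107 = 36.
Column 4 has 33 + 2 + 30 + 29 + 13 + 39 − 7 = 139; the blank must be 143 − 139 = 4.
Row 8 has 73 + 10 − 7 − 9 − 11 + 40 + 36 = 132; the blank must be 143 − 132 = 11.
Row 4 has 5 + 5 + 4 + 38 + 17 + 25 + 53 = 147; the blank must be 143 − 147 = -4.

q = -6, z = 36, n = 11, b = -4, p = 4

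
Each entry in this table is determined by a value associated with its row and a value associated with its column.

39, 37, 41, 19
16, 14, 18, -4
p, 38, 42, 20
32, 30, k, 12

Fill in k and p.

The difference between any two rows is the same in every column — this is an addition table with the headers hidden.
Row 4 minus row 1 is 30 − 37 = -7, so its entry in column 3 is 41 + (-7) = 34.
Row 3 minus row 1 is 38 − 37 = 1, so its entry in column 1 is 39 + 1 = 40.

k = 34, p = 40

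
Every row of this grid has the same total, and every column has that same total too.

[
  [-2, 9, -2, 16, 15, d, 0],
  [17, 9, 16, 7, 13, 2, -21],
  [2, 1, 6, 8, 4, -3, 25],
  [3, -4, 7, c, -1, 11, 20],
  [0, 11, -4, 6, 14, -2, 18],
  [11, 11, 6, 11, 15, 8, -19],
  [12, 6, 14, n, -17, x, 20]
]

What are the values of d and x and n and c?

d = 7, x = 20, n = -12, c = 7

Rows 2 and 3 both sum to 43, so that's the common total.
Row 4: 3 − 4 + 7 − 1 + 11 + 20 = 36, so its missing entry is 43 − 36 = 7.
Column 4: 16 + 7 + 8 + 7 + 6 + 11 = 55, so its missing entry is 43 − 55 = -12.
Row 7: 12 + 6 + 14 − 12 − 17 + 20 = 23, so its missing entry is 43 − 23 = 20.
Row 1: -2 + 9 − 2 + 16 + 15 + 0 = 36, so its missing entry is 43 − 36 = 7.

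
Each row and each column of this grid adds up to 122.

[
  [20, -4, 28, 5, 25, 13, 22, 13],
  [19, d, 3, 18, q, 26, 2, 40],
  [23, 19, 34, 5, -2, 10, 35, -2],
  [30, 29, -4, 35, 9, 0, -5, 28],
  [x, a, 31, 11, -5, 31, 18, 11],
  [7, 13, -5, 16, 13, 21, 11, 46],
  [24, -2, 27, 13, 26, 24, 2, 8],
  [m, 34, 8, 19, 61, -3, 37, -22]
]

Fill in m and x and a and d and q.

Row 8 has 34 + 8 + 19 + 61 − 3 + 37 − 22 = 134; the blank must be 122 − 134 = -12.
Column 1 has 20 + 19 + 23 + 30 + 7 + 24 − 12 = 111; the blank must be 122 − 111 = 11.
Column 5 has 25 − 2 + 9 − 5 + 13 + 26 + 61 = 127; the blank must be 122 − 127 = -5.
Row 2 has 19 + 3 + 18 − 5 + 26 + 2 + 40 = 103; the blank must be 122 − 103 = 19.
Row 5 has 11 + 31 + 11 − 5 + 31 + 18 + 11 = 108; the blank must be 122 − 108 = 14.

m = -12, x = 11, a = 14, d = 19, q = -5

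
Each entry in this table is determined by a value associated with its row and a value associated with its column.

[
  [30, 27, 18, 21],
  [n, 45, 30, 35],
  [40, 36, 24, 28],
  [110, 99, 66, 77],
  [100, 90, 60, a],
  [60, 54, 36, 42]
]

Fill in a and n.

a = 70, n = 50

Each row is a constant multiple of every other row — this is a multiplication table with the headers hidden.
Row 5 is 90/27 = 10/3 times row 1, so its entry in column 4 is 21 × 10/3 = 70.
Row 2 is 45/27 = 5/3 times row 1, so its entry in column 1 is 30 × 5/3 = 50.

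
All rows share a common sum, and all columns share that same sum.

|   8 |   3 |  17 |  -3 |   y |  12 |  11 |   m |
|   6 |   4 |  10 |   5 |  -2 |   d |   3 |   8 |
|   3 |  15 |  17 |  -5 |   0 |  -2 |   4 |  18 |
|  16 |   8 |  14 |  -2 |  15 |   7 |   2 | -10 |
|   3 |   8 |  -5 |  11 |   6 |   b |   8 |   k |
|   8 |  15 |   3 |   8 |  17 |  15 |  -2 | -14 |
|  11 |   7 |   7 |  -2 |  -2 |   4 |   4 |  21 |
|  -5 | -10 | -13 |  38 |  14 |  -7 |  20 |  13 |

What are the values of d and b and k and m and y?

d = 16, b = 5, k = 14, m = 0, y = 2

Rows 3 and 4 both sum to 50, so that's the common total.
The known cells in column 5 total 48, leaving 50 − 48 = 2 for the blank.
The known cells in row 1 total 50, leaving 50 − 50 = 0 for the blank.
The known cells in row 2 total 34, leaving 50 − 34 = 16 for the blank.
The known cells in column 6 total 45, leaving 50 − 45 = 5 for the blank.
The known cells in row 5 total 36, leaving 50 − 36 = 14 for the blank.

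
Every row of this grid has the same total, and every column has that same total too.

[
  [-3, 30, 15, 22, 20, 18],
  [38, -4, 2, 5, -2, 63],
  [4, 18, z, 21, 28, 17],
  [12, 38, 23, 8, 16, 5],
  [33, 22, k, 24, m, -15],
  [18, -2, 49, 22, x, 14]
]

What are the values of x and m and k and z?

Rows 1 and 2 both sum to 102, so that's the common total.
The known cells in row 6 total 101, leaving 102 − 101 = 1 for the blank.
The known cells in column 5 total 63, leaving 102 − 63 = 39 for the blank.
The known cells in row 5 total 103, leaving 102 − 103 = -1 for the blank.
The known cells in row 3 total 88, leaving 102 − 88 = 14 for the blank.

x = 1, m = 39, k = -1, z = 14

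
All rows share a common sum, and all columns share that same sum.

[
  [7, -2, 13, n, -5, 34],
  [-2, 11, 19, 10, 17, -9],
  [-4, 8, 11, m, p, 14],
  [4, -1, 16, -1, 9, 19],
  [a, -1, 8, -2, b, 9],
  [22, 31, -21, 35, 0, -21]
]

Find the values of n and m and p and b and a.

n = -1, m = 5, p = 12, b = 13, a = 19

Rows 2 and 4 both sum to 46, so that's the common total.
Column 1: 7 − 2 − 4 + 4 + 22 = 27, so its missing entry is 46 − 27 = 19.
Row 5: 19 − 1 + 8 − 2 + 9 = 33, so its missing entry is 46 − 33 = 13.
Column 5: -5 + 17 + 9 + 13 + 0 = 34, so its missing entry is 46 − 34 = 12.
Row 1: 7 − 2 + 13 − 5 + 34 = 47, so its missing entry is 46 − 47 = -1.
Row 3: -4 + 8 + 11 + 12 + 14 = 41, so its missing entry is 46 − 41 = 5.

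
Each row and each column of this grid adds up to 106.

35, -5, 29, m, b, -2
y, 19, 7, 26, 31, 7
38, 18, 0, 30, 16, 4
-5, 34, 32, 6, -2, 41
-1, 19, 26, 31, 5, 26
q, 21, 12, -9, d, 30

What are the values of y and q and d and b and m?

Column 4: 26 + 30 + 6 + 31 − 9 = 84, so its missing entry is 106 − 84 = 22.
Row 1: 35 − 5 + 29 + 22 − 2 = 79, so its missing entry is 106 − 79 = 27.
Column 5: 27 + 31 + 16 − 2 + 5 = 77, so its missing entry is 106 − 77 = 29.
Row 6: 21 + 12 − 9 + 29 + 30 = 83, so its missing entry is 106 − 83 = 23.
Row 2: 19 + 7 + 26 + 31 + 7 = 90, so its missing entry is 106 − 90 = 16.

y = 16, q = 23, d = 29, b = 27, m = 22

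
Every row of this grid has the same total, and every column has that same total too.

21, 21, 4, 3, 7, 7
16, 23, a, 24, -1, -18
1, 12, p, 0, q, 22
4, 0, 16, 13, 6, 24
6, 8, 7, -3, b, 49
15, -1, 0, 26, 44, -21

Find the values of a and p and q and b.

Rows 1 and 4 both sum to 63, so that's the common total.
The known cells in row 5 total 67, leaving 63 − 67 = -4 for the blank.
The known cells in column 5 total 52, leaving 63 − 52 = 11 for the blank.
The known cells in row 2 total 44, leaving 63 − 44 = 19 for the blank.
The known cells in row 3 total 46, leaving 63 − 46 = 17 for the blank.

a = 19, p = 17, q = 11, b = -4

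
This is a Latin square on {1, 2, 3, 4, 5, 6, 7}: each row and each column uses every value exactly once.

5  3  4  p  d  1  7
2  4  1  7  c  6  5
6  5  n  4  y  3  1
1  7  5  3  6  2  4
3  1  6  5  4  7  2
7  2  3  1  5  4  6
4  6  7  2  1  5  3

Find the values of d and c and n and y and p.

d = 2, c = 3, n = 2, y = 7, p = 6

For row 1, column 4: column 4 already has {1, 2, 3, 4, 5, 7}; that leaves 6.
For row 1, column 5: row 1 already has {1, 3, 4, 5, 6, 7}; that leaves 2.
Cell (2,5): row 2 already has {1, 2, 4, 5, 6, 7} → 3.
Cell (3,5): column 5 already has {1, 2, 3, 4, 5, 6} → 7.
For row 3, column 3: row 3 already has {1, 3, 4, 5, 6, 7}; that leaves 2.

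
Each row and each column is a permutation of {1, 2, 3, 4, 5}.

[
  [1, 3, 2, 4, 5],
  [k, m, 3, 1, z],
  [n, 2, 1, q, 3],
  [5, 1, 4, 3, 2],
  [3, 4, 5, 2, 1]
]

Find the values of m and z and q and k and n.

At (row 2, col 2): column 2 already has {1, 2, 3, 4}, so the value is 5.
For row 2, column 5: column 5 already has {1, 2, 3, 5}; that leaves 4.
At (row 3, col 4): column 4 already has {1, 2, 3, 4}, so the value is 5.
At (row 3, col 1): row 3 already has {1, 2, 3, 5}, so the value is 4.
At (row 2, col 1): row 2 already has {1, 3, 4, 5}, so the value is 2.

m = 5, z = 4, q = 5, k = 2, n = 4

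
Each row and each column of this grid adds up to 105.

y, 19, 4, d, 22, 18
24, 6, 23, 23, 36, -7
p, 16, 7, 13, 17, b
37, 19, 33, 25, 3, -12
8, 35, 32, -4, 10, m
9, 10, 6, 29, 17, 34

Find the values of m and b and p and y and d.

Column 4: 23 + 13 + 25 − 4 + 29 = 86, so its missing entry is 105 − 86 = 19.
Row 1: 19 + 4 + 19 + 22 + 18 = 82, so its missing entry is 105 − 82 = 23.
Column 1: 23 + 24 + 37 + 8 + 9 = 101, so its missing entry is 105 − 101 = 4.
Row 5: 8 + 35 + 32 − 4 + 10 = 81, so its missing entry is 105 − 81 = 24.
Row 3: 4 + 16 + 7 + 13 + 17 = 57, so its missing entry is 105 − 57 = 48.

m = 24, b = 48, p = 4, y = 23, d = 19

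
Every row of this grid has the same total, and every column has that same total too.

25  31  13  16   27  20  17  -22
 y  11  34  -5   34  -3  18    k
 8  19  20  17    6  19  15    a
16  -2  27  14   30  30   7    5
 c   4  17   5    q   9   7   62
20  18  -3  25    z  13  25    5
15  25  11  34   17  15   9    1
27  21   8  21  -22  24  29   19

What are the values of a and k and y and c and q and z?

Rows 1 and 4 both sum to 127, so that's the common total.
The known cells in row 3 total 104, leaving 127 − 104 = 23 for the blank.
The known cells in row 6 total 103, leaving 127 − 103 = 24 for the blank.
The known cells in column 5 total 116, leaving 127 − 116 = 11 for the blank.
The known cells in row 5 total 115, leaving 127 − 115 = 12 for the blank.
The known cells in column 8 total 93, leaving 127 − 93 = 34 for the blank.
The known cells in row 2 total 123, leaving 127 − 123 = 4 for the blank.

a = 23, k = 34, y = 4, c = 12, q = 11, z = 24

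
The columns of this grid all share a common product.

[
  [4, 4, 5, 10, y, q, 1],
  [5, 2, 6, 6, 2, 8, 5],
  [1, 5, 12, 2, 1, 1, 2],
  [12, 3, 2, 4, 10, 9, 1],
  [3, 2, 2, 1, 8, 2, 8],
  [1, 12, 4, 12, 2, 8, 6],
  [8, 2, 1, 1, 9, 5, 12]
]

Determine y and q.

Columns 3 and 7 each multiply to 5760, so every column has product 5760.
Column 5: 2×1×10×8×2×9 = 2880, so the missing entry is 5760 ÷ 2880 = 2.
Column 6: 8×1×9×2×8×5 = 5760, so the missing entry is 5760 ÷ 5760 = 1.

y = 2, q = 1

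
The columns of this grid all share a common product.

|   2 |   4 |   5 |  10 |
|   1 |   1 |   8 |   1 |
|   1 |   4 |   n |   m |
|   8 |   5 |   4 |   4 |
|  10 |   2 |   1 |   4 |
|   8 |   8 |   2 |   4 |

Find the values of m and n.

Columns 1 and 2 each multiply to 1280, so every column has product 1280.
Column 4: 10×1×4×4×4 = 640, so the missing entry is 1280 ÷ 640 = 2.
Column 3: 5×8×4×1×2 = 320, so the missing entry is 1280 ÷ 320 = 4.

m = 2, n = 4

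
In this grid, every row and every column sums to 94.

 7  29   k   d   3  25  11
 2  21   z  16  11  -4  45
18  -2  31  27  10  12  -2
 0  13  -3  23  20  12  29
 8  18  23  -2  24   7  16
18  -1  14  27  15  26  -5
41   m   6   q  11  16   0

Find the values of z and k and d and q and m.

The known cells in row 2 total 91, leaving 94 − 91 = 3 for the blank.
The known cells in column 2 total 78, leaving 94 − 78 = 16 for the blank.
The known cells in column 3 total 74, leaving 94 − 74 = 20 for the blank.
The known cells in row 1 total 95, leaving 94 − 95 = -1 for the blank.
The known cells in row 7 total 90, leaving 94 − 90 = 4 for the blank.

z = 3, k = 20, d = -1, q = 4, m = 16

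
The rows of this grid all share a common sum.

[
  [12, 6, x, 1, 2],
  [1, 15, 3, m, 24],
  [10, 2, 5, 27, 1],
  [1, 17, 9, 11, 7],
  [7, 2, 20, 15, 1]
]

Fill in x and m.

Rows 3 and 4 both add up to 45, so every row sums to 45.
Row 1: 12 + 6 + 1 + 2 = 21, so the missing entry is 45 − 21 = 24.
Row 2: 1 + 15 + 3 + 24 = 43, so the missing entry is 45 − 43 = 2.

x = 24, m = 2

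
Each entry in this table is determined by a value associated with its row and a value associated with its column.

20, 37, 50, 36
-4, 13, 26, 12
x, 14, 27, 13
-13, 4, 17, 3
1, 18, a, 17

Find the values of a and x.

The difference between any two rows is the same in every column — this is an addition table with the headers hidden.
Row 5 minus row 1 is 17 − 36 = -19, so its entry in column 3 is 50 + (-19) = 31.
Row 3 minus row 1 is 13 − 36 = -23, so its entry in column 1 is 20 + (-23) = -3.

a = 31, x = -3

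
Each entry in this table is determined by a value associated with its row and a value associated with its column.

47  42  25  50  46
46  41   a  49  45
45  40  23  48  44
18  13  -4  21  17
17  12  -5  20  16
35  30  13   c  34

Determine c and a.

c = 38, a = 24

The difference between any two rows is the same in every column — this is an addition table with the headers hidden.
Row 6 minus row 1 is 35 − 47 = -12, so its entry in column 4 is 50 + (-12) = 38.
Row 2 minus row 1 is 46 − 47 = -1, so its entry in column 3 is 25 + (-1) = 24.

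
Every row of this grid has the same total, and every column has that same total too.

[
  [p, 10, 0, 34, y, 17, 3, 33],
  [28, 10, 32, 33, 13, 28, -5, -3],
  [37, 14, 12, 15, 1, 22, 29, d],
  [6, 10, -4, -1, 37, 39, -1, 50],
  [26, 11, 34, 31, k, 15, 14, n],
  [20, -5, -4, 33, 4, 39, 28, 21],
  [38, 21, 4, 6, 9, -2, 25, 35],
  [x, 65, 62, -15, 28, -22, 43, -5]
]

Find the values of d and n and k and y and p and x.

Rows 2 and 4 both sum to 136, so that's the common total.
The known cells in row 3 total 130, leaving 136 − 130 = 6 for the blank.
The known cells in row 8 total 156, leaving 136 − 156 = -20 for the blank.
The known cells in column 1 total 135, leaving 136 − 135 = 1 for the blank.
The known cells in row 1 total 98, leaving 136 − 98 = 38 for the blank.
The known cells in column 5 total 130, leaving 136 − 130 = 6 for the blank.
The known cells in row 5 total 137, leaving 136 − 137 = -1 for the blank.

d = 6, n = -1, k = 6, y = 38, p = 1, x = -20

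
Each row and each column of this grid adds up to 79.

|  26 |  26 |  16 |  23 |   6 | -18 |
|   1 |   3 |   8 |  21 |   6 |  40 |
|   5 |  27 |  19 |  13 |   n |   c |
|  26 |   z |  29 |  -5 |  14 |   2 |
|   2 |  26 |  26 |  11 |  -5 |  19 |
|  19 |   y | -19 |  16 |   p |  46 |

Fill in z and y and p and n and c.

z = 13, y = -16, p = 33, n = 25, c = -10

Row 4: 26 + 29 − 5 + 14 + 2 = 66, so its missing entry is 79 − 66 = 13.
Column 2: 26 + 3 + 27 + 13 + 26 = 95, so its missing entry is 79 − 95 = -16.
Row 6: 19 − 16 − 19 + 16 + 46 = 46, so its missing entry is 79 − 46 = 33.
Column 5: 6 + 6 + 14 − 5 + 33 = 54, so its missing entry is 79 − 54 = 25.
Row 3: 5 + 27 + 19 + 13 + 25 = 89, so its missing entry is 79 − 89 = -10.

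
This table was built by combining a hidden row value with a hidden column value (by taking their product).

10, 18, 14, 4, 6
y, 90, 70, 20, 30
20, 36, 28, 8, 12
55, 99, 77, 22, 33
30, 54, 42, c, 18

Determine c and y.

c = 12, y = 50

Each row is a constant multiple of every other row — this is a multiplication table with the headers hidden.
Row 5 is 42/14 = 3/1 times row 1, so its entry in column 4 is 4 × 3/1 = 12.
Row 2 is 70/14 = 5/1 times row 1, so its entry in column 1 is 10 × 5/1 = 50.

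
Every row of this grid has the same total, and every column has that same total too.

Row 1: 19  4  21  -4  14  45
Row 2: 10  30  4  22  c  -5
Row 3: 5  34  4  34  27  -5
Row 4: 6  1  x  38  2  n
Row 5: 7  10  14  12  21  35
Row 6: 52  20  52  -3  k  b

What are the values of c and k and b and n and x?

c = 38, k = -3, b = -19, n = 48, x = 4

Rows 1 and 3 both sum to 99, so that's the common total.
The known cells in row 2 total 61, leaving 99 − 61 = 38 for the blank.
The known cells in column 5 total 102, leaving 99 − 102 = -3 for the blank.
The known cells in row 6 total 118, leaving 99 − 118 = -19 for the blank.
The known cells in column 3 total 95, leaving 99 − 95 = 4 for the blank.
The known cells in row 4 total 51, leaving 99 − 51 = 48 for the blank.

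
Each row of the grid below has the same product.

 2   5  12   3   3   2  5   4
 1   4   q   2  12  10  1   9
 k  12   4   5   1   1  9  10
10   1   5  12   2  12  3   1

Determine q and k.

Rows 1 and 4 each multiply to 43200, so every row has product 43200.
Row 2: 1×4×2×12×10×1×9 = 8640, so the missing entry is 43200 ÷ 8640 = 5.
Row 3: 12×4×5×1×1×9×10 = 21600, so the missing entry is 43200 ÷ 21600 = 2.

q = 5, k = 2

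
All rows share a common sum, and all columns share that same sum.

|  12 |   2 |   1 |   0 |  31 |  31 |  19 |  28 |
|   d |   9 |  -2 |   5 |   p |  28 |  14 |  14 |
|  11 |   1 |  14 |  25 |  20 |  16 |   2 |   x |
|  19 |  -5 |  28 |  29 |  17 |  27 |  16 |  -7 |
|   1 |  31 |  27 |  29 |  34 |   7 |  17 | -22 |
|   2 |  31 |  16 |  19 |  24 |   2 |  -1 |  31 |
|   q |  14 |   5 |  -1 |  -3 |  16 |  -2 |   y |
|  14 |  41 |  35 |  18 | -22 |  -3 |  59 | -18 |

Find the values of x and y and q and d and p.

x = 35, y = 63, q = 32, d = 33, p = 23

Rows 1 and 4 both sum to 124, so that's the common total.
Row 3: 11 + 1 + 14 + 25 + 20 + 16 + 2 = 89, so its missing entry is 124 − 89 = 35.
Column 5: 31 + 20 + 17 + 34 + 24 − 3 − 22 = 101, so its missing entry is 124 − 101 = 23.
Column 8: 28 + 14 + 35 − 7 − 22 + 31 − 18 = 61, so its missing entry is 124 − 61 = 63.
Row 7: 14 + 5 − 1 − 3 + 16 − 2 + 63 = 92, so its missing entry is 124 − 92 = 32.
Row 2: 9 − 2 + 5 + 23 + 28 + 14 + 14 = 91, so its missing entry is 124 − 91 = 33.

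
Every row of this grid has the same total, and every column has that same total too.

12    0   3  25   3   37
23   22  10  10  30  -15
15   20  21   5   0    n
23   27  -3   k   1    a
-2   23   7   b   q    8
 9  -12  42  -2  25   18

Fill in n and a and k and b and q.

Rows 1 and 2 both sum to 80, so that's the common total.
Column 5 has 3 + 30 + 0 + 1 + 25 = 59; the blank must be 80 − 59 = 21.
Row 5 has -2 + 23 + 7 + 21 + 8 = 57; the blank must be 80 − 57 = 23.
Column 4 has 25 + 10 + 5 + 23 − 2 = 61; the blank must be 80 − 61 = 19.
Row 3 has 15 + 20 + 21 + 5 + 0 = 61; the blank must be 80 − 61 = 19.
Row 4 has 23 + 27 − 3 + 19 + 1 = 67; the blank must be 80 − 67 = 13.

n = 19, a = 13, k = 19, b = 23, q = 21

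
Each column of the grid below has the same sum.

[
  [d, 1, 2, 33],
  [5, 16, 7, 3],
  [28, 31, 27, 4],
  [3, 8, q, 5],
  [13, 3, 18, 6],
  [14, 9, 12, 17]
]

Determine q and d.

q = 2, d = 5

Columns 2 and 4 both add up to 68, so every column sums to 68.
Column 3: 2 + 7 + 27 + 18 + 12 = 66, so the missing entry is 68 − 66 = 2.
Column 1: 5 + 28 + 3 + 13 + 14 = 63, so the missing entry is 68 − 63 = 5.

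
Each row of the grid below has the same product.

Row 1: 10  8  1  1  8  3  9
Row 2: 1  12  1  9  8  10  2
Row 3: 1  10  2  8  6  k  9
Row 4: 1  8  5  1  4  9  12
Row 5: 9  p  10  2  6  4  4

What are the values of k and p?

Rows 1 and 2 each multiply to 17280, so every row has product 17280.
Row 3: 1×10×2×8×6×9 = 8640, so the missing entry is 17280 ÷ 8640 = 2.
Row 5: 9×10×2×6×4×4 = 17280, so the missing entry is 17280 ÷ 17280 = 1.

k = 2, p = 1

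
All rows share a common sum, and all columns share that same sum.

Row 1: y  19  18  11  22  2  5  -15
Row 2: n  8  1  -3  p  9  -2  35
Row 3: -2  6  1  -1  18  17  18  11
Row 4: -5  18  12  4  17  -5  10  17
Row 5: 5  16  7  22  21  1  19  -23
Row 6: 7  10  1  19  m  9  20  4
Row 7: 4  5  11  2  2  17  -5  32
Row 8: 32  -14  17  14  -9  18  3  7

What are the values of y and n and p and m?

Rows 3 and 4 both sum to 68, so that's the common total.
The known cells in row 6 total 70, leaving 68 − 70 = -2 for the blank.
The known cells in column 5 total 69, leaving 68 − 69 = -1 for the blank.
The known cells in row 2 total 47, leaving 68 − 47 = 21 for the blank.
The known cells in row 1 total 62, leaving 68 − 62 = 6 for the blank.

y = 6, n = 21, p = -1, m = -2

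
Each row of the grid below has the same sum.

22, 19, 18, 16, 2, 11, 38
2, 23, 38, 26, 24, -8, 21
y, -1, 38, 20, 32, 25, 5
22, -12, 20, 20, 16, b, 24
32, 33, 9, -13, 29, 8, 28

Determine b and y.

The complete rows each total 126.
Row 4 is missing 126 − 90 = 36 (since 22 − 12 + 20 + 20 + 16 + 24 = 90).
Row 3 is missing 126 − 119 = 7 (since -1 + 38 + 20 + 32 + 25 + 5 = 119).

b = 36, y = 7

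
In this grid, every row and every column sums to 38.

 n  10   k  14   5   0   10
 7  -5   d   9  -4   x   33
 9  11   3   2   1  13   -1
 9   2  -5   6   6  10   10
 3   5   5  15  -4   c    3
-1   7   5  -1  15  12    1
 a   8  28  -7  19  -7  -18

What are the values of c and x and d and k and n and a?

c = 11, x = -1, d = -1, k = 3, n = -4, a = 15

Row 5: 3 + 5 + 5 + 15 − 4 + 3 = 27, so its missing entry is 38 − 27 = 11.
Column 6: 0 + 13 + 10 + 11 + 12 − 7 = 39, so its missing entry is 38 − 39 = -1.
Row 2: 7 − 5 + 9 − 4 − 1 + 33 = 39, so its missing entry is 38 − 39 = -1.
Column 3: -1 + 3 − 5 + 5 + 5 + 28 = 35, so its missing entry is 38 − 35 = 3.
Row 1: 10 + 3 + 14 + 5 + 0 + 10 = 42, so its missing entry is 38 − 42 = -4.
Row 7: 8 + 28 − 7 + 19 − 7 − 18 = 23, so its missing entry is 38 − 23 = 15.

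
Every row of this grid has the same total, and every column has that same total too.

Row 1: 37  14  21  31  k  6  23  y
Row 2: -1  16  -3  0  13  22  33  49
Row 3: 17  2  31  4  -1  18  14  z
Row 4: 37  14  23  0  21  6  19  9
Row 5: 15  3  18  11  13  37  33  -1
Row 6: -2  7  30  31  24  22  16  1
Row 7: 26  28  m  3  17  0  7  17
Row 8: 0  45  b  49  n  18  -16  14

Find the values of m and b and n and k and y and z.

Rows 2 and 4 both sum to 129, so that's the common total.
Row 7 has 26 + 28 + 3 + 17 + 0 + 7 + 17 = 98; the blank must be 129 − 98 = 31.
Row 3 has 17 + 2 + 31 + 4 − 1 + 18 + 14 = 85; the blank must be 129 − 85 = 44.
Column 8 has 49 + 44 + 9 − 1 + 1 + 17 + 14 = 133; the blank must be 129 − 133 = -4.
Row 1 has 37 + 14 + 21 + 31 + 6 + 23 − 4 = 128; the blank must be 129 − 128 = 1.
Column 5 has 1 + 13 − 1 + 21 + 13 + 24 + 17 = 88; the blank must be 129 − 88 = 41.
Row 8 has 0 + 45 + 49 + 41 + 18 − 16 + 14 = 151; the blank must be 129 − 151 = -22.

m = 31, b = -22, n = 41, k = 1, y = -4, z = 44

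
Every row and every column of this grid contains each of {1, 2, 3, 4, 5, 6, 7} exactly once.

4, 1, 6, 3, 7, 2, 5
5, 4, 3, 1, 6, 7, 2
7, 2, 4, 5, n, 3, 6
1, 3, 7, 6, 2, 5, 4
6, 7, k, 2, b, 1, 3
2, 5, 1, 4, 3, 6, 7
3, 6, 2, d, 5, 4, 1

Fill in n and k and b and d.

For row 3, column 5: row 3 already has {2, 3, 4, 5, 6, 7}; that leaves 1.
For row 5, column 5: column 5 already has {1, 2, 3, 5, 6, 7}; that leaves 4.
For row 7, column 4: row 7 already has {1, 2, 3, 4, 5, 6}; that leaves 7.
Cell (5,3): row 5 already has {1, 2, 3, 4, 6, 7} → 5.

n = 1, k = 5, b = 4, d = 7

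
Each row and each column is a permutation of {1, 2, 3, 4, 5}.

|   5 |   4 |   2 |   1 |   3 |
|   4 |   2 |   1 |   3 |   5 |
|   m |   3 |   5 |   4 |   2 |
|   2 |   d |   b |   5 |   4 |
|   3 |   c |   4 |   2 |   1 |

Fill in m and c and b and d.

Cell (4,3): column 3 already has {1, 2, 4, 5} → 3.
Cell (4,2): row 4 already has {2, 3, 4, 5} → 1.
For row 3, column 1: row 3 already has {2, 3, 4, 5}; that leaves 1.
At (row 5, col 2): row 5 already has {1, 2, 3, 4}, so the value is 5.

m = 1, c = 5, b = 3, d = 1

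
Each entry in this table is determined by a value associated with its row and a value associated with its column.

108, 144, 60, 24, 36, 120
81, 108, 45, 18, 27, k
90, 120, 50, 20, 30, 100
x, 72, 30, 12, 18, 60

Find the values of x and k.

x = 54, k = 90

Each row is a constant multiple of every other row — this is a multiplication table with the headers hidden.
Row 4 is 30/60 = 1/2 times row 1, so its entry in column 1 is 108 × 1/2 = 54.
Row 2 is 45/60 = 3/4 times row 1, so its entry in column 6 is 120 × 3/4 = 90.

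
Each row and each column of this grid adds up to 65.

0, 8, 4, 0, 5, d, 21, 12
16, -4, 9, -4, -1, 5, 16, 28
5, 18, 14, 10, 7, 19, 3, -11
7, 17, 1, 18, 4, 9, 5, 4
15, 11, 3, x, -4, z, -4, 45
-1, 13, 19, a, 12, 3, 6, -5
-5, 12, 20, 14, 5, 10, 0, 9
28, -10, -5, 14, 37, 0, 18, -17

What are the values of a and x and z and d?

a = 18, x = -5, z = 4, d = 15

The known cells in row 6 total 47, leaving 65 − 47 = 18 for the blank.
The known cells in row 1 total 50, leaving 65 − 50 = 15 for the blank.
The known cells in column 6 total 61, leaving 65 − 61 = 4 for the blank.
The known cells in row 5 total 70, leaving 65 − 70 = -5 for the blank.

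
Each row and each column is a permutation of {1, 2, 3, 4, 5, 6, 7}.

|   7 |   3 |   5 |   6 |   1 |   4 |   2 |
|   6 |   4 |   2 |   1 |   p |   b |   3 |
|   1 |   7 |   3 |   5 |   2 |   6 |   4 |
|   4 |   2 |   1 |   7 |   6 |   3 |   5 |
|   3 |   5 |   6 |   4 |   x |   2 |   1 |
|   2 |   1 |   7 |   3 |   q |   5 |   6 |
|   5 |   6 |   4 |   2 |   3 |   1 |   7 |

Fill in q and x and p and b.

For row 5, column 5: row 5 already has {1, 2, 3, 4, 5, 6}; that leaves 7.
At (row 6, col 5): row 6 already has {1, 2, 3, 5, 6, 7}, so the value is 4.
Cell (2,5): column 5 already has {1, 2, 3, 4, 6, 7} → 5.
At (row 2, col 6): row 2 already has {1, 2, 3, 4, 5, 6}, so the value is 7.

q = 4, x = 7, p = 5, b = 7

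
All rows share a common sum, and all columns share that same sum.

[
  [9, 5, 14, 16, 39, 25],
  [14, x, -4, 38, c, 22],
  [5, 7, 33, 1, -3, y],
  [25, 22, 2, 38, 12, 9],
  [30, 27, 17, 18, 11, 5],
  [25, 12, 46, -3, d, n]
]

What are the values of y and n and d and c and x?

y = 65, n = -18, d = 46, c = 3, x = 35

Rows 1 and 4 both sum to 108, so that's the common total.
Column 2: 5 + 7 + 22 + 27 + 12 = 73, so its missing entry is 108 − 73 = 35.
Row 2: 14 + 35 − 4 + 38 + 22 = 105, so its missing entry is 108 − 105 = 3.
Column 5: 39 + 3 − 3 + 12 + 11 = 62, so its missing entry is 108 − 62 = 46.
Row 6: 25 + 12 + 46 − 3 + 46 = 126, so its missing entry is 108 − 126 = -18.
Row 3: 5 + 7 + 33 + 1 − 3 = 43, so its missing entry is 108 − 43 = 65.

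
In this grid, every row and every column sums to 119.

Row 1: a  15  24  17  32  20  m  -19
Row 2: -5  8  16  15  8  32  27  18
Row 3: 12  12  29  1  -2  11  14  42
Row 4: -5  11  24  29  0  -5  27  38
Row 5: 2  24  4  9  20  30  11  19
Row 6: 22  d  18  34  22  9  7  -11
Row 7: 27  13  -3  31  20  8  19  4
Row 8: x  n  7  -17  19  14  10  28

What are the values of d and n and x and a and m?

Row 6 has 22 + 18 + 34 + 22 + 9 + 7 − 11 = 101; the blank must be 119 − 101 = 18.
Column 2 has 15 + 8 + 12 + 11 + 24 + 18 + 13 = 101; the blank must be 119 − 101 = 18.
Row 8 has 18 + 7 − 17 + 19 + 14 + 10 + 28 = 79; the blank must be 119 − 79 = 40.
Column 1 has -5 + 12 − 5 + 2 + 22 + 27 + 40 = 93; the blank must be 119 − 93 = 26.
Row 1 has 26 + 15 + 24 + 17 + 32 + 20 − 19 = 115; the blank must be 119 − 115 = 4.

d = 18, n = 18, x = 40, a = 26, m = 4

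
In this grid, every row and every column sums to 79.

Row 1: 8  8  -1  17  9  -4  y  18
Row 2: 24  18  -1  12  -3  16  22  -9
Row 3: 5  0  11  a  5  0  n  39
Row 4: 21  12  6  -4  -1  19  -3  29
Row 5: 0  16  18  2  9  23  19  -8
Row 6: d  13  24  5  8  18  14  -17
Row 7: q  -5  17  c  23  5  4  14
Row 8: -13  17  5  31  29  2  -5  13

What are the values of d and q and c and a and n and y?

d = 14, q = 20, c = 1, a = 15, n = 4, y = 24

The known cells in row 1 total 55, leaving 79 − 55 = 24 for the blank.
The known cells in row 6 total 65, leaving 79 − 65 = 14 for the blank.
The known cells in column 7 total 75, leaving 79 − 75 = 4 for the blank.
The known cells in row 3 total 64, leaving 79 − 64 = 15 for the blank.
The known cells in column 1 total 59, leaving 79 − 59 = 20 for the blank.
The known cells in row 7 total 78, leaving 79 − 78 = 1 for the blank.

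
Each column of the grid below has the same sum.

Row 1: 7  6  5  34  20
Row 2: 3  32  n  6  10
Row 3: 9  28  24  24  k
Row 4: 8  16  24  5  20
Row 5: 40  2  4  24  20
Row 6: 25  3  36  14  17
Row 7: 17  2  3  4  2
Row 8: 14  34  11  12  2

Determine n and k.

n = 16, k = 32

Columns 1 and 4 both add up to 123, so every column sums to 123.
Column 3: 5 + 24 + 24 + 4 + 36 + 3 + 11 = 107, so the missing entry is 123 − 107 = 16.
Column 5: 20 + 10 + 20 + 20 + 17 + 2 + 2 = 91, so the missing entry is 123 − 91 = 32.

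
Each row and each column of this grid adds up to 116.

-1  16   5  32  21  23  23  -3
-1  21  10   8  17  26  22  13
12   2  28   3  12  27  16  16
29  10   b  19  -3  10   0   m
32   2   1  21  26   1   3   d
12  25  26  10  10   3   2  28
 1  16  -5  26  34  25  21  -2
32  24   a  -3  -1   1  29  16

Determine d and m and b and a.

The known cells in row 5 total 86, leaving 116 − 86 = 30 for the blank.
The known cells in column 8 total 98, leaving 116 − 98 = 18 for the blank.
The known cells in row 4 total 83, leaving 116 − 83 = 33 for the blank.
The known cells in row 8 total 98, leaving 116 − 98 = 18 for the blank.

d = 30, m = 18, b = 33, a = 18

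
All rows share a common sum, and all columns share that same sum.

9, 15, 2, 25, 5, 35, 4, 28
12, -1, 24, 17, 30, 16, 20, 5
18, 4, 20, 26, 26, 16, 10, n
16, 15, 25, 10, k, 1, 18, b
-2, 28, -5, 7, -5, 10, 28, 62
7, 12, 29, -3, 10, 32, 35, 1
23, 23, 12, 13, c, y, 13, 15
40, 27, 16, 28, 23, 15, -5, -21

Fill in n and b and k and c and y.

n = 3, b = 30, k = 8, c = 26, y = -2

Rows 1 and 2 both sum to 123, so that's the common total.
The known cells in row 3 total 120, leaving 123 − 120 = 3 for the blank.
The known cells in column 6 total 125, leaving 123 − 125 = -2 for the blank.
The known cells in column 8 total 93, leaving 123 − 93 = 30 for the blank.
The known cells in row 4 total 115, leaving 123 − 115 = 8 for the blank.
The known cells in row 7 total 97, leaving 123 − 97 = 26 for the blank.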